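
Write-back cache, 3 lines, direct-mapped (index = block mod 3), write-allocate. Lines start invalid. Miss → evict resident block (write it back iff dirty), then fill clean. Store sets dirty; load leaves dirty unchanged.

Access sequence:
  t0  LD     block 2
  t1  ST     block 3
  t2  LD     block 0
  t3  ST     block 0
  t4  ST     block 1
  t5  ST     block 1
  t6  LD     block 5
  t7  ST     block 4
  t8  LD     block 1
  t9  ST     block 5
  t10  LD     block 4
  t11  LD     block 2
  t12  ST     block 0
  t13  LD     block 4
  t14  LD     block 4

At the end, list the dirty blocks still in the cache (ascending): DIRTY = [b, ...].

DIRTY = [0]

0: R B2 → L2 miss [-]
1: W B3 → L0 miss [D]
2: R B0 → L0 miss wb→B3 [-]
3: W B0 → L0 hit [D]
4: W B1 → L1 miss [D]
5: W B1 → L1 hit [D]
6: R B5 → L2 miss [-]
7: W B4 → L1 miss wb→B1 [D]
8: R B1 → L1 miss wb→B4 [-]
9: W B5 → L2 hit [D]
10: R B4 → L1 miss [-]
11: R B2 → L2 miss wb→B5 [-]
12: W B0 → L0 hit [D]
13: R B4 → L1 hit [-]
14: R B4 → L1 hit [-]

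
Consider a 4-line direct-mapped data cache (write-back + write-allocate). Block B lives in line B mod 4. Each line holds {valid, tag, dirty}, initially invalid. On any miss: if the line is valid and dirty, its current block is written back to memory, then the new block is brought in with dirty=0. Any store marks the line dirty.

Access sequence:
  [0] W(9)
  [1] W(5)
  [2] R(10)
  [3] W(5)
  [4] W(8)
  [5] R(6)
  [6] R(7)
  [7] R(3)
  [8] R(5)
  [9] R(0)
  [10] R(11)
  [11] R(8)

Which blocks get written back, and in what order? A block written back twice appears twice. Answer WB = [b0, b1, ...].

0: W B9 → L1 miss [D]
1: W B5 → L1 miss wb→B9 [D]
2: R B10 → L2 miss [-]
3: W B5 → L1 hit [D]
4: W B8 → L0 miss [D]
5: R B6 → L2 miss [-]
6: R B7 → L3 miss [-]
7: R B3 → L3 miss [-]
8: R B5 → L1 hit [D]
9: R B0 → L0 miss wb→B8 [-]
10: R B11 → L3 miss [-]
11: R B8 → L0 miss [-]

WB = [9, 8]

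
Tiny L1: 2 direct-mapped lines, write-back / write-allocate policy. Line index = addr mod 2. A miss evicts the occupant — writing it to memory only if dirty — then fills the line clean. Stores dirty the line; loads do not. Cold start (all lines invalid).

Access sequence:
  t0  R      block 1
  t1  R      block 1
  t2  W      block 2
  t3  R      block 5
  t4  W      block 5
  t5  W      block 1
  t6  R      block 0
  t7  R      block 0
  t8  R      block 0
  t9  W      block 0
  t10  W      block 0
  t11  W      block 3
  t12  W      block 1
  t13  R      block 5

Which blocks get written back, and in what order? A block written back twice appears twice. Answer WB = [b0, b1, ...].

0: R B1 → L1 miss [-]
1: R B1 → L1 hit [-]
2: W B2 → L0 miss [D]
3: R B5 → L1 miss [-]
4: W B5 → L1 hit [D]
5: W B1 → L1 miss wb→B5 [D]
6: R B0 → L0 miss wb→B2 [-]
7: R B0 → L0 hit [-]
8: R B0 → L0 hit [-]
9: W B0 → L0 hit [D]
10: W B0 → L0 hit [D]
11: W B3 → L1 miss wb→B1 [D]
12: W B1 → L1 miss wb→B3 [D]
13: R B5 → L1 miss wb→B1 [-]

WB = [5, 2, 1, 3, 1]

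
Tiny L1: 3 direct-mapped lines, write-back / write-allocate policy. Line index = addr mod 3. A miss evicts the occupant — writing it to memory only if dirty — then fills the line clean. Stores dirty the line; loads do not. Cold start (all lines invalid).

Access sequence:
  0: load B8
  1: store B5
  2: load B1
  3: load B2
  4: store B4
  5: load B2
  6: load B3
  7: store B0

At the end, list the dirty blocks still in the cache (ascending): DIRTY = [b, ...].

DIRTY = [0, 4]

0: R B8 -> L2 miss  d=-]
1: W B5 -> L2 miss  d=D]
2: R B1 -> L1 miss  d=-]
3: R B2 -> L2 miss wb->B5  d=-]
4: W B4 -> L1 miss  d=D]
5: R B2 -> L2 hit  d=-]
6: R B3 -> L0 miss  d=-]
7: W B0 -> L0 miss  d=D]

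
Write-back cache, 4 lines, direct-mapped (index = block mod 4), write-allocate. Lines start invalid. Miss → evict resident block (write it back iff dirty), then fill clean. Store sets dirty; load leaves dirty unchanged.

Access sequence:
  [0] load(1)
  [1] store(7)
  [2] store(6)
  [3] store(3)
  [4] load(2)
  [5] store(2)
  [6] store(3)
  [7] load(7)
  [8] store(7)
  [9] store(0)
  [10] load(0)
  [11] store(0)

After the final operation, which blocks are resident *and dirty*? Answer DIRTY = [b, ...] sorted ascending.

0: R B1 → L1 miss [-]
1: W B7 → L3 miss [D]
2: W B6 → L2 miss [D]
3: W B3 → L3 miss wb→B7 [D]
4: R B2 → L2 miss wb→B6 [-]
5: W B2 → L2 hit [D]
6: W B3 → L3 hit [D]
7: R B7 → L3 miss wb→B3 [-]
8: W B7 → L3 hit [D]
9: W B0 → L0 miss [D]
10: R B0 → L0 hit [D]
11: W B0 → L0 hit [D]

DIRTY = [0, 2, 7]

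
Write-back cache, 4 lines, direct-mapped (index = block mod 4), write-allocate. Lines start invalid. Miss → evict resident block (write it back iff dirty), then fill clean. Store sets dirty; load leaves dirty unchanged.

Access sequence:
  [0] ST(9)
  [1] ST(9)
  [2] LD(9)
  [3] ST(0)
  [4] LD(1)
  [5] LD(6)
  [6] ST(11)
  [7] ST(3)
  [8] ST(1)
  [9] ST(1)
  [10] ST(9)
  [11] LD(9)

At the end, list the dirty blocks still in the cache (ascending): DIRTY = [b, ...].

  0 | W B9 → L1 miss [D]
  1 | W B9 → L1 hit [D]
  2 | R B9 → L1 hit [D]
  3 | W B0 → L0 miss [D]
  4 | R B1 → L1 miss wb→B9 [-]
  5 | R B6 → L2 miss [-]
  6 | W B11 → L3 miss [D]
  7 | W B3 → L3 miss wb→B11 [D]
  8 | W B1 → L1 hit [D]
  9 | W B1 → L1 hit [D]
  10 | W B9 → L1 miss wb→B1 [D]
  11 | R B9 → L1 hit [D]

DIRTY = [0, 3, 9]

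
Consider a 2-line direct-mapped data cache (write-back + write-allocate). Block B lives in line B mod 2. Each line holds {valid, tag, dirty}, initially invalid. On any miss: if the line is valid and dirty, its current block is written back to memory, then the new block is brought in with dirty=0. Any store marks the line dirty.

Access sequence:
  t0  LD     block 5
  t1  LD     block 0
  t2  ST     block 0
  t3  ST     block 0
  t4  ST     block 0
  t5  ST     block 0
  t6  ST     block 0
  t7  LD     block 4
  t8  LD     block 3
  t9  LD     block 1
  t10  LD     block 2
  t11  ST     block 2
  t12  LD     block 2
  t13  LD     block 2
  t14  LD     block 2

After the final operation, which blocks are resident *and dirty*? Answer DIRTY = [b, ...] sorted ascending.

DIRTY = [2]

0: R B5 → L1 miss [-]
1: R B0 → L0 miss [-]
2: W B0 → L0 hit [D]
3: W B0 → L0 hit [D]
4: W B0 → L0 hit [D]
5: W B0 → L0 hit [D]
6: W B0 → L0 hit [D]
7: R B4 → L0 miss wb→B0 [-]
8: R B3 → L1 miss [-]
9: R B1 → L1 miss [-]
10: R B2 → L0 miss [-]
11: W B2 → L0 hit [D]
12: R B2 → L0 hit [D]
13: R B2 → L0 hit [D]
14: R B2 → L0 hit [D]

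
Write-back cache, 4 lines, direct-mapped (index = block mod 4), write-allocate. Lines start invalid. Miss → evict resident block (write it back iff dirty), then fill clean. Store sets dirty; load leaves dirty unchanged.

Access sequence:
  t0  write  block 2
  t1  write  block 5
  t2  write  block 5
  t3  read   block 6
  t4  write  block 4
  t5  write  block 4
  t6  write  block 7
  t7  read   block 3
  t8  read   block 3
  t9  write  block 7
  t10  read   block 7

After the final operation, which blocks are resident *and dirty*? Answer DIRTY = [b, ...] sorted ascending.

DIRTY = [4, 5, 7]

0: W B2 -> L2 miss  d=D]
1: W B5 -> L1 miss  d=D]
2: W B5 -> L1 hit  d=D]
3: R B6 -> L2 miss wb->B2  d=-]
4: W B4 -> L0 miss  d=D]
5: W B4 -> L0 hit  d=D]
6: W B7 -> L3 miss  d=D]
7: R B3 -> L3 miss wb->B7  d=-]
8: R B3 -> L3 hit  d=-]
9: W B7 -> L3 miss  d=D]
10: R B7 -> L3 hit  d=D]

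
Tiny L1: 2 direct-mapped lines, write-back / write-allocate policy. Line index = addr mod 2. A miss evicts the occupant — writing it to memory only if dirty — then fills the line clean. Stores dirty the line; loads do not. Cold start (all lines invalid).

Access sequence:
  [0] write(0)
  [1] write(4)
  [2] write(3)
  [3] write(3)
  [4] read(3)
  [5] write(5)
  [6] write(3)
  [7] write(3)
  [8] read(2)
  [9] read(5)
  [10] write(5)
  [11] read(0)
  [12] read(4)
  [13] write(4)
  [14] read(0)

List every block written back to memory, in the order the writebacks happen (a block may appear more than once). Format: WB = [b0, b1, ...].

0: W B0 -> L0 miss  d=D]
1: W B4 -> L0 miss wb->B0  d=D]
2: W B3 -> L1 miss  d=D]
3: W B3 -> L1 hit  d=D]
4: R B3 -> L1 hit  d=D]
5: W B5 -> L1 miss wb->B3  d=D]
6: W B3 -> L1 miss wb->B5  d=D]
7: W B3 -> L1 hit  d=D]
8: R B2 -> L0 miss wb->B4  d=-]
9: R B5 -> L1 miss wb->B3  d=-]
10: W B5 -> L1 hit  d=D]
11: R B0 -> L0 miss  d=-]
12: R B4 -> L0 miss  d=-]
13: W B4 -> L0 hit  d=D]
14: R B0 -> L0 miss wb->B4  d=-]

WB = [0, 3, 5, 4, 3, 4]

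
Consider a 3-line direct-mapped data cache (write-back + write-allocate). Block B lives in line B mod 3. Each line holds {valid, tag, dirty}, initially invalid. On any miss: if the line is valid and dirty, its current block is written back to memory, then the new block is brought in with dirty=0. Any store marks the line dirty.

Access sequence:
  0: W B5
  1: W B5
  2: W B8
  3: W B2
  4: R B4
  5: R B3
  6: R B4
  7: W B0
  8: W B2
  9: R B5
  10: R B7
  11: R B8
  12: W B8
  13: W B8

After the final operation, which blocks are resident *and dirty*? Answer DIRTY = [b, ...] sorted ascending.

  0 | W B5 → L2 miss [D]
  1 | W B5 → L2 hit [D]
  2 | W B8 → L2 miss wb→B5 [D]
  3 | W B2 → L2 miss wb→B8 [D]
  4 | R B4 → L1 miss [-]
  5 | R B3 → L0 miss [-]
  6 | R B4 → L1 hit [-]
  7 | W B0 → L0 miss [D]
  8 | W B2 → L2 hit [D]
  9 | R B5 → L2 miss wb→B2 [-]
  10 | R B7 → L1 miss [-]
  11 | R B8 → L2 miss [-]
  12 | W B8 → L2 hit [D]
  13 | W B8 → L2 hit [D]

DIRTY = [0, 8]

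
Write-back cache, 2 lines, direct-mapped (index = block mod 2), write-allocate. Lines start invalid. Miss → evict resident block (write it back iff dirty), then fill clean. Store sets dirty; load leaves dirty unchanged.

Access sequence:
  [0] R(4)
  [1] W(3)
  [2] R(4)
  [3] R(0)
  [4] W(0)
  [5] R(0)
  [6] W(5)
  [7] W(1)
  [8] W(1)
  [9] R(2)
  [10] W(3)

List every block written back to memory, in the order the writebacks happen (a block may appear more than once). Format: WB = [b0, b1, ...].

0: R B4 -> L0 miss  d=-]
1: W B3 -> L1 miss  d=D]
2: R B4 -> L0 hit  d=-]
3: R B0 -> L0 miss  d=-]
4: W B0 -> L0 hit  d=D]
5: R B0 -> L0 hit  d=D]
6: W B5 -> L1 miss wb->B3  d=D]
7: W B1 -> L1 miss wb->B5  d=D]
8: W B1 -> L1 hit  d=D]
9: R B2 -> L0 miss wb->B0  d=-]
10: W B3 -> L1 miss wb->B1  d=D]

WB = [3, 5, 0, 1]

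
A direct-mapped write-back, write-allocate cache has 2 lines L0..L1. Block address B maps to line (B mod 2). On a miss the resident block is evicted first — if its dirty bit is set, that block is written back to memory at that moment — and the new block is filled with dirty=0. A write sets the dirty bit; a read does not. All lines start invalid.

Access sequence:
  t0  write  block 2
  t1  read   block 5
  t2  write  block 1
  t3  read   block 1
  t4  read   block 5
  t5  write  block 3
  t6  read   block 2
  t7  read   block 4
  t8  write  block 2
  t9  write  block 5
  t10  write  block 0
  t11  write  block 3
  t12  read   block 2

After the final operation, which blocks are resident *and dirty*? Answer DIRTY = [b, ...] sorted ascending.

0: W B2 → L0 miss [D]
1: R B5 → L1 miss [-]
2: W B1 → L1 miss [D]
3: R B1 → L1 hit [D]
4: R B5 → L1 miss wb→B1 [-]
5: W B3 → L1 miss [D]
6: R B2 → L0 hit [D]
7: R B4 → L0 miss wb→B2 [-]
8: W B2 → L0 miss [D]
9: W B5 → L1 miss wb→B3 [D]
10: W B0 → L0 miss wb→B2 [D]
11: W B3 → L1 miss wb→B5 [D]
12: R B2 → L0 miss wb→B0 [-]

DIRTY = [3]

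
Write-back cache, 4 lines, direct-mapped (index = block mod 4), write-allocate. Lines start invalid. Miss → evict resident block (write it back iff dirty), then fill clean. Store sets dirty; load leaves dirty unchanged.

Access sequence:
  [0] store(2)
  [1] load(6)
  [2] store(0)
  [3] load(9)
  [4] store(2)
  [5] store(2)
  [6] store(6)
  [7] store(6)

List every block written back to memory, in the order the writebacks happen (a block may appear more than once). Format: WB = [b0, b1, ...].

  0 | W B2 → L2 miss [D]
  1 | R B6 → L2 miss wb→B2 [-]
  2 | W B0 → L0 miss [D]
  3 | R B9 → L1 miss [-]
  4 | W B2 → L2 miss [D]
  5 | W B2 → L2 hit [D]
  6 | W B6 → L2 miss wb→B2 [D]
  7 | W B6 → L2 hit [D]

WB = [2, 2]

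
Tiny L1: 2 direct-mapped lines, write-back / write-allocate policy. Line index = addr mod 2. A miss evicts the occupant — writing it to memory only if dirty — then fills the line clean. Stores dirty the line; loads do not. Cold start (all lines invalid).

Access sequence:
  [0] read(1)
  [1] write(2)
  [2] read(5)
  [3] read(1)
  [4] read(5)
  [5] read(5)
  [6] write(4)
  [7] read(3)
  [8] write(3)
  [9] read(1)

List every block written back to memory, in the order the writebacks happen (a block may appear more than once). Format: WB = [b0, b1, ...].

0: R B1 → L1 miss [-]
1: W B2 → L0 miss [D]
2: R B5 → L1 miss [-]
3: R B1 → L1 miss [-]
4: R B5 → L1 miss [-]
5: R B5 → L1 hit [-]
6: W B4 → L0 miss wb→B2 [D]
7: R B3 → L1 miss [-]
8: W B3 → L1 hit [D]
9: R B1 → L1 miss wb→B3 [-]

WB = [2, 3]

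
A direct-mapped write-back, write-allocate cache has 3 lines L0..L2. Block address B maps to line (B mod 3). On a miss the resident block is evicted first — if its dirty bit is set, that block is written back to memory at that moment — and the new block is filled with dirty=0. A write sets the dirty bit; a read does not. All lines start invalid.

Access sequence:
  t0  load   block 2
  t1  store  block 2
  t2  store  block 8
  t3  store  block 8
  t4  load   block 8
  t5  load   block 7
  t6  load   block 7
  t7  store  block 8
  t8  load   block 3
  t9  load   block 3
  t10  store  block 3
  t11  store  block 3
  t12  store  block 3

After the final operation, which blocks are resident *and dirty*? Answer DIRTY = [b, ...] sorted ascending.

DIRTY = [3, 8]

0: R B2 → L2 miss [-]
1: W B2 → L2 hit [D]
2: W B8 → L2 miss wb→B2 [D]
3: W B8 → L2 hit [D]
4: R B8 → L2 hit [D]
5: R B7 → L1 miss [-]
6: R B7 → L1 hit [-]
7: W B8 → L2 hit [D]
8: R B3 → L0 miss [-]
9: R B3 → L0 hit [-]
10: W B3 → L0 hit [D]
11: W B3 → L0 hit [D]
12: W B3 → L0 hit [D]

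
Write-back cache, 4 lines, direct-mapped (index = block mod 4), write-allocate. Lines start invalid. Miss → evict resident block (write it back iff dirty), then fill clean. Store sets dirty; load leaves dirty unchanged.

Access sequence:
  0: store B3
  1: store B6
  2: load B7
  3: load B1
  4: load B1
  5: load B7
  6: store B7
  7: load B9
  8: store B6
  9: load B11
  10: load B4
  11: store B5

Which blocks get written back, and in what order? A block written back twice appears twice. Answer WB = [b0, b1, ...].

0: W B3 → L3 miss [D]
1: W B6 → L2 miss [D]
2: R B7 → L3 miss wb→B3 [-]
3: R B1 → L1 miss [-]
4: R B1 → L1 hit [-]
5: R B7 → L3 hit [-]
6: W B7 → L3 hit [D]
7: R B9 → L1 miss [-]
8: W B6 → L2 hit [D]
9: R B11 → L3 miss wb→B7 [-]
10: R B4 → L0 miss [-]
11: W B5 → L1 miss [D]

WB = [3, 7]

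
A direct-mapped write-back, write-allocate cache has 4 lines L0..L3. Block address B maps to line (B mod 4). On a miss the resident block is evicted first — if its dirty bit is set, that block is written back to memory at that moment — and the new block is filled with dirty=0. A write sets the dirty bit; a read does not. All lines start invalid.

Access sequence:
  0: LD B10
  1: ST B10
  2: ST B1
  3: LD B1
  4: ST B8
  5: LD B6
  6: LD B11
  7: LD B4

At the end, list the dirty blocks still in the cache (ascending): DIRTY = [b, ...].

DIRTY = [1]

0: R B10 -> L2 miss  d=-]
1: W B10 -> L2 hit  d=D]
2: W B1 -> L1 miss  d=D]
3: R B1 -> L1 hit  d=D]
4: W B8 -> L0 miss  d=D]
5: R B6 -> L2 miss wb->B10  d=-]
6: R B11 -> L3 miss  d=-]
7: R B4 -> L0 miss wb->B8  d=-]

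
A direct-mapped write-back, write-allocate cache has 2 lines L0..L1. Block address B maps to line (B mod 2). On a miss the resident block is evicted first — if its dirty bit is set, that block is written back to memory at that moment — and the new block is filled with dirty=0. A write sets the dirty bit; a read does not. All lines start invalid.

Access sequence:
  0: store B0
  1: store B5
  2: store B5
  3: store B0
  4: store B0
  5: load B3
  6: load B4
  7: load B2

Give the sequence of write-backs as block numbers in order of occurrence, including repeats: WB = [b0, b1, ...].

0: W B0 -> L0 miss  d=D]
1: W B5 -> L1 miss  d=D]
2: W B5 -> L1 hit  d=D]
3: W B0 -> L0 hit  d=D]
4: W B0 -> L0 hit  d=D]
5: R B3 -> L1 miss wb->B5  d=-]
6: R B4 -> L0 miss wb->B0  d=-]
7: R B2 -> L0 miss  d=-]

WB = [5, 0]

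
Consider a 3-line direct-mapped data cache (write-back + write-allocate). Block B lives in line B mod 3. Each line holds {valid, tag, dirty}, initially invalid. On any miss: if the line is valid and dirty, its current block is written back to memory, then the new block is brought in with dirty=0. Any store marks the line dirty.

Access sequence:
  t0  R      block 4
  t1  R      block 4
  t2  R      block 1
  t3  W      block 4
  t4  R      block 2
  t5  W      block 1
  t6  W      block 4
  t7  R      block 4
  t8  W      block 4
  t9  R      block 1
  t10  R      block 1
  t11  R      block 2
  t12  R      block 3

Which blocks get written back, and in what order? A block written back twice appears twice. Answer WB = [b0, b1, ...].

  0 | R B4 → L1 miss [-]
  1 | R B4 → L1 hit [-]
  2 | R B1 → L1 miss [-]
  3 | W B4 → L1 miss [D]
  4 | R B2 → L2 miss [-]
  5 | W B1 → L1 miss wb→B4 [D]
  6 | W B4 → L1 miss wb→B1 [D]
  7 | R B4 → L1 hit [D]
  8 | W B4 → L1 hit [D]
  9 | R B1 → L1 miss wb→B4 [-]
  10 | R B1 → L1 hit [-]
  11 | R B2 → L2 hit [-]
  12 | R B3 → L0 miss [-]

WB = [4, 1, 4]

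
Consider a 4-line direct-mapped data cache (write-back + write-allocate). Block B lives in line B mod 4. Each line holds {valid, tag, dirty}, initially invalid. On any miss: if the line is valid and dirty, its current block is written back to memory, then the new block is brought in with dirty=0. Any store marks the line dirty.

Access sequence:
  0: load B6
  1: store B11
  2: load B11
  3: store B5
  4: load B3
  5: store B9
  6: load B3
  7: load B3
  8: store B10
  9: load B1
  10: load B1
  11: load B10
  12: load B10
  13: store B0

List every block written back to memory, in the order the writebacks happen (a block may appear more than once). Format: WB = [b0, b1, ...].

WB = [11, 5, 9]

0: R B6 -> L2 miss  d=-]
1: W B11 -> L3 miss  d=D]
2: R B11 -> L3 hit  d=D]
3: W B5 -> L1 miss  d=D]
4: R B3 -> L3 miss wb->B11  d=-]
5: W B9 -> L1 miss wb->B5  d=D]
6: R B3 -> L3 hit  d=-]
7: R B3 -> L3 hit  d=-]
8: W B10 -> L2 miss  d=D]
9: R B1 -> L1 miss wb->B9  d=-]
10: R B1 -> L1 hit  d=-]
11: R B10 -> L2 hit  d=D]
12: R B10 -> L2 hit  d=D]
13: W B0 -> L0 miss  d=D]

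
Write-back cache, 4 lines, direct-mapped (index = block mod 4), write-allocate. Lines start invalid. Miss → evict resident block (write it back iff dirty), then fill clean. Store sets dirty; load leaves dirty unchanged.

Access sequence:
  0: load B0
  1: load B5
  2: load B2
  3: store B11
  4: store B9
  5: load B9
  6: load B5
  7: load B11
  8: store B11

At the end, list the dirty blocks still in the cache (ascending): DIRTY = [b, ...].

  0 | R B0 → L0 miss [-]
  1 | R B5 → L1 miss [-]
  2 | R B2 → L2 miss [-]
  3 | W B11 → L3 miss [D]
  4 | W B9 → L1 miss [D]
  5 | R B9 → L1 hit [D]
  6 | R B5 → L1 miss wb→B9 [-]
  7 | R B11 → L3 hit [D]
  8 | W B11 → L3 hit [D]

DIRTY = [11]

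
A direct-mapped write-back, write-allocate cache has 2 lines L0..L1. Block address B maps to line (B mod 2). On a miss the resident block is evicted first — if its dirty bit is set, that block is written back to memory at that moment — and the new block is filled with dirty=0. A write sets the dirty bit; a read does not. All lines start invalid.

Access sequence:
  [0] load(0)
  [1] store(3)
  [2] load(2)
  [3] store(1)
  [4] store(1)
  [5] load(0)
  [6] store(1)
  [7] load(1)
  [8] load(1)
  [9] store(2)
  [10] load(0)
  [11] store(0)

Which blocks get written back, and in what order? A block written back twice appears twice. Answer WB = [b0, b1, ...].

WB = [3, 2]

0: R B0 → L0 miss [-]
1: W B3 → L1 miss [D]
2: R B2 → L0 miss [-]
3: W B1 → L1 miss wb→B3 [D]
4: W B1 → L1 hit [D]
5: R B0 → L0 miss [-]
6: W B1 → L1 hit [D]
7: R B1 → L1 hit [D]
8: R B1 → L1 hit [D]
9: W B2 → L0 miss [D]
10: R B0 → L0 miss wb→B2 [-]
11: W B0 → L0 hit [D]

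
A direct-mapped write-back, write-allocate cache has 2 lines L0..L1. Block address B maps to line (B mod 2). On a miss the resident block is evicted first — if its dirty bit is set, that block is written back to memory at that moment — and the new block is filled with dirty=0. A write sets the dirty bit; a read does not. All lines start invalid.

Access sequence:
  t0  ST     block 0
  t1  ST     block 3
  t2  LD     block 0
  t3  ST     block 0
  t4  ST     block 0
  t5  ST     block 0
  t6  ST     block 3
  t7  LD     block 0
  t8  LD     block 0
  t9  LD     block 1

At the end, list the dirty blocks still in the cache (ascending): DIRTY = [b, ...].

DIRTY = [0]

0: W B0 -> L0 miss  d=D]
1: W B3 -> L1 miss  d=D]
2: R B0 -> L0 hit  d=D]
3: W B0 -> L0 hit  d=D]
4: W B0 -> L0 hit  d=D]
5: W B0 -> L0 hit  d=D]
6: W B3 -> L1 hit  d=D]
7: R B0 -> L0 hit  d=D]
8: R B0 -> L0 hit  d=D]
9: R B1 -> L1 miss wb->B3  d=-]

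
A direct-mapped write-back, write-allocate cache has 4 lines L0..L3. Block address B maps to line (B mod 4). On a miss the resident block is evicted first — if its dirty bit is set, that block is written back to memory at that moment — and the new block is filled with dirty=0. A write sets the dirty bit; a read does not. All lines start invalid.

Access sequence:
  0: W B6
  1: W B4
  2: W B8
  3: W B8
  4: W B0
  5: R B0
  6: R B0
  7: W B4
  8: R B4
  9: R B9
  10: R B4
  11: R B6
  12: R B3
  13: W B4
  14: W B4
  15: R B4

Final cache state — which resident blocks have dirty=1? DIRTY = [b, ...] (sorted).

DIRTY = [4, 6]

0: W B6 → L2 miss [D]
1: W B4 → L0 miss [D]
2: W B8 → L0 miss wb→B4 [D]
3: W B8 → L0 hit [D]
4: W B0 → L0 miss wb→B8 [D]
5: R B0 → L0 hit [D]
6: R B0 → L0 hit [D]
7: W B4 → L0 miss wb→B0 [D]
8: R B4 → L0 hit [D]
9: R B9 → L1 miss [-]
10: R B4 → L0 hit [D]
11: R B6 → L2 hit [D]
12: R B3 → L3 miss [-]
13: W B4 → L0 hit [D]
14: W B4 → L0 hit [D]
15: R B4 → L0 hit [D]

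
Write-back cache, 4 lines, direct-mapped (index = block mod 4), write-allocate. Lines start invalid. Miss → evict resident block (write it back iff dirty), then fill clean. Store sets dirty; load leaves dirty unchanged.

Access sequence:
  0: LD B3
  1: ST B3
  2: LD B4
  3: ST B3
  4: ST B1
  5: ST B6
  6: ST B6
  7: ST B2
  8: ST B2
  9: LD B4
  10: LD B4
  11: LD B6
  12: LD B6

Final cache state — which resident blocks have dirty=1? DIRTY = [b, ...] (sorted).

  0 | R B3 → L3 miss [-]
  1 | W B3 → L3 hit [D]
  2 | R B4 → L0 miss [-]
  3 | W B3 → L3 hit [D]
  4 | W B1 → L1 miss [D]
  5 | W B6 → L2 miss [D]
  6 | W B6 → L2 hit [D]
  7 | W B2 → L2 miss wb→B6 [D]
  8 | W B2 → L2 hit [D]
  9 | R B4 → L0 hit [-]
  10 | R B4 → L0 hit [-]
  11 | R B6 → L2 miss wb→B2 [-]
  12 | R B6 → L2 hit [-]

DIRTY = [1, 3]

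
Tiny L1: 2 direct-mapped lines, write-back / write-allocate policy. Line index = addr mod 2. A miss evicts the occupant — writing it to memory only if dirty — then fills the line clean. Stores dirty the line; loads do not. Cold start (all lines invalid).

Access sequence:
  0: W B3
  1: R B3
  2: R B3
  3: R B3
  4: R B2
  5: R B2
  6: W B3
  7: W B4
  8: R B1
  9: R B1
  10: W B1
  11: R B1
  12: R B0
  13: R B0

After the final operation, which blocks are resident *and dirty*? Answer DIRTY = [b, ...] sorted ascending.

DIRTY = [1]

  0 | W B3 → L1 miss [D]
  1 | R B3 → L1 hit [D]
  2 | R B3 → L1 hit [D]
  3 | R B3 → L1 hit [D]
  4 | R B2 → L0 miss [-]
  5 | R B2 → L0 hit [-]
  6 | W B3 → L1 hit [D]
  7 | W B4 → L0 miss [D]
  8 | R B1 → L1 miss wb→B3 [-]
  9 | R B1 → L1 hit [-]
  10 | W B1 → L1 hit [D]
  11 | R B1 → L1 hit [D]
  12 | R B0 → L0 miss wb→B4 [-]
  13 | R B0 → L0 hit [-]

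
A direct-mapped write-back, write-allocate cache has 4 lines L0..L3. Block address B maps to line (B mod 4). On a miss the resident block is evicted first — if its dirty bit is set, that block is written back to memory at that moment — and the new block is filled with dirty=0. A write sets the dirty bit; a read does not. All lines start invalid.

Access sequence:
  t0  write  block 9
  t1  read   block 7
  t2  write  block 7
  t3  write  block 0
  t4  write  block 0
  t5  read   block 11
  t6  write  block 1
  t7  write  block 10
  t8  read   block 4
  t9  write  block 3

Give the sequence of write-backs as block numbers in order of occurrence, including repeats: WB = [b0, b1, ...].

WB = [7, 9, 0]

0: W B9 → L1 miss [D]
1: R B7 → L3 miss [-]
2: W B7 → L3 hit [D]
3: W B0 → L0 miss [D]
4: W B0 → L0 hit [D]
5: R B11 → L3 miss wb→B7 [-]
6: W B1 → L1 miss wb→B9 [D]
7: W B10 → L2 miss [D]
8: R B4 → L0 miss wb→B0 [-]
9: W B3 → L3 miss [D]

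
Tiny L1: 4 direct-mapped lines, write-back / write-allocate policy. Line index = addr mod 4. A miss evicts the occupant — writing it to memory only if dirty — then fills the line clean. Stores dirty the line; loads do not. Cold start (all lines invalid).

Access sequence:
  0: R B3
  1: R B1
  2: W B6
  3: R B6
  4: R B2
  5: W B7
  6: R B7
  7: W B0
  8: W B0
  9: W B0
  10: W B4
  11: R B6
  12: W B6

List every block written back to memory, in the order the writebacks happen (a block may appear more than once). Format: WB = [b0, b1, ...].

  0 | R B3 → L3 miss [-]
  1 | R B1 → L1 miss [-]
  2 | W B6 → L2 miss [D]
  3 | R B6 → L2 hit [D]
  4 | R B2 → L2 miss wb→B6 [-]
  5 | W B7 → L3 miss [D]
  6 | R B7 → L3 hit [D]
  7 | W B0 → L0 miss [D]
  8 | W B0 → L0 hit [D]
  9 | W B0 → L0 hit [D]
  10 | W B4 → L0 miss wb→B0 [D]
  11 | R B6 → L2 miss [-]
  12 | W B6 → L2 hit [D]

WB = [6, 0]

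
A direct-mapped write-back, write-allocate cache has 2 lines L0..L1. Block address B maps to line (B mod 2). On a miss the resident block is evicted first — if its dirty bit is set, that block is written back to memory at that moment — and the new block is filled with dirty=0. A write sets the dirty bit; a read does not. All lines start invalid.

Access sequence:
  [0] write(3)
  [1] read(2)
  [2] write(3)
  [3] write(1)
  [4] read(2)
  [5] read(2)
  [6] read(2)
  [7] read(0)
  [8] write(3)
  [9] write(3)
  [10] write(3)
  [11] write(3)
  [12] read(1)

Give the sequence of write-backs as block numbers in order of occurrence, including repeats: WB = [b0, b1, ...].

WB = [3, 1, 3]

0: W B3 → L1 miss [D]
1: R B2 → L0 miss [-]
2: W B3 → L1 hit [D]
3: W B1 → L1 miss wb→B3 [D]
4: R B2 → L0 hit [-]
5: R B2 → L0 hit [-]
6: R B2 → L0 hit [-]
7: R B0 → L0 miss [-]
8: W B3 → L1 miss wb→B1 [D]
9: W B3 → L1 hit [D]
10: W B3 → L1 hit [D]
11: W B3 → L1 hit [D]
12: R B1 → L1 miss wb→B3 [-]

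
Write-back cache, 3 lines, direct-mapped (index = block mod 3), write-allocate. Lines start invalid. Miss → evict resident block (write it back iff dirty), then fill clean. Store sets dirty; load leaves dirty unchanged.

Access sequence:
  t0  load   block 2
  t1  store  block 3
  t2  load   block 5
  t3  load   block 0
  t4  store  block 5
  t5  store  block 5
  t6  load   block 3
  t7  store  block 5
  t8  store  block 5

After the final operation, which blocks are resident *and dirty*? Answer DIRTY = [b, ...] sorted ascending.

  0 | R B2 → L2 miss [-]
  1 | W B3 → L0 miss [D]
  2 | R B5 → L2 miss [-]
  3 | R B0 → L0 miss wb→B3 [-]
  4 | W B5 → L2 hit [D]
  5 | W B5 → L2 hit [D]
  6 | R B3 → L0 miss [-]
  7 | W B5 → L2 hit [D]
  8 | W B5 → L2 hit [D]

DIRTY = [5]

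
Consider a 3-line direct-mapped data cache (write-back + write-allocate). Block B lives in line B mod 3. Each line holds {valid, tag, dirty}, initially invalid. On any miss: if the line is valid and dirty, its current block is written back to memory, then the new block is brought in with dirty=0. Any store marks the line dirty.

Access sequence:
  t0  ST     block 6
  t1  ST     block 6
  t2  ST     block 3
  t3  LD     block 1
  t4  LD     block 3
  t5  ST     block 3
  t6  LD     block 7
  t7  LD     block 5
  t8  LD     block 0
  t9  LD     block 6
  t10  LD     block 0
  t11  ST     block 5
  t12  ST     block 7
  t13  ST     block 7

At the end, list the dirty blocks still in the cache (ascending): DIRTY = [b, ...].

DIRTY = [5, 7]

  0 | W B6 → L0 miss [D]
  1 | W B6 → L0 hit [D]
  2 | W B3 → L0 miss wb→B6 [D]
  3 | R B1 → L1 miss [-]
  4 | R B3 → L0 hit [D]
  5 | W B3 → L0 hit [D]
  6 | R B7 → L1 miss [-]
  7 | R B5 → L2 miss [-]
  8 | R B0 → L0 miss wb→B3 [-]
  9 | R B6 → L0 miss [-]
  10 | R B0 → L0 miss [-]
  11 | W B5 → L2 hit [D]
  12 | W B7 → L1 hit [D]
  13 | W B7 → L1 hit [D]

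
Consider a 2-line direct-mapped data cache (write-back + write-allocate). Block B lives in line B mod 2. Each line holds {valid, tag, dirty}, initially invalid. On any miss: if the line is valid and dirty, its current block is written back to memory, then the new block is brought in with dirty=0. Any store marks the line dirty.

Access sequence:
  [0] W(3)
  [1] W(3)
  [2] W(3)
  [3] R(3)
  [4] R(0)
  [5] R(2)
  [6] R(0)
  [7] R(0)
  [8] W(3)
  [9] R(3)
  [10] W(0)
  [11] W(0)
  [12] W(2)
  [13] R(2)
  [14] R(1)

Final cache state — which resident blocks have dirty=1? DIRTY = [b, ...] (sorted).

DIRTY = [2]

  0 | W B3 → L1 miss [D]
  1 | W B3 → L1 hit [D]
  2 | W B3 → L1 hit [D]
  3 | R B3 → L1 hit [D]
  4 | R B0 → L0 miss [-]
  5 | R B2 → L0 miss [-]
  6 | R B0 → L0 miss [-]
  7 | R B0 → L0 hit [-]
  8 | W B3 → L1 hit [D]
  9 | R B3 → L1 hit [D]
  10 | W B0 → L0 hit [D]
  11 | W B0 → L0 hit [D]
  12 | W B2 → L0 miss wb→B0 [D]
  13 | R B2 → L0 hit [D]
  14 | R B1 → L1 miss wb→B3 [-]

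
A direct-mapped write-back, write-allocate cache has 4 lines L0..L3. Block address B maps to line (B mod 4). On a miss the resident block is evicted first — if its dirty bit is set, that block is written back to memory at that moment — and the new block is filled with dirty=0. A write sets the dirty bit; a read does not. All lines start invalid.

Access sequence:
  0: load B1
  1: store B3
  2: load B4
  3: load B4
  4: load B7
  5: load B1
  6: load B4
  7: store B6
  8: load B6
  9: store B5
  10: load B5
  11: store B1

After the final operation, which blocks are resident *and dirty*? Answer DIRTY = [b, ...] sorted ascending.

DIRTY = [1, 6]

  0 | R B1 → L1 miss [-]
  1 | W B3 → L3 miss [D]
  2 | R B4 → L0 miss [-]
  3 | R B4 → L0 hit [-]
  4 | R B7 → L3 miss wb→B3 [-]
  5 | R B1 → L1 hit [-]
  6 | R B4 → L0 hit [-]
  7 | W B6 → L2 miss [D]
  8 | R B6 → L2 hit [D]
  9 | W B5 → L1 miss [D]
  10 | R B5 → L1 hit [D]
  11 | W B1 → L1 miss wb→B5 [D]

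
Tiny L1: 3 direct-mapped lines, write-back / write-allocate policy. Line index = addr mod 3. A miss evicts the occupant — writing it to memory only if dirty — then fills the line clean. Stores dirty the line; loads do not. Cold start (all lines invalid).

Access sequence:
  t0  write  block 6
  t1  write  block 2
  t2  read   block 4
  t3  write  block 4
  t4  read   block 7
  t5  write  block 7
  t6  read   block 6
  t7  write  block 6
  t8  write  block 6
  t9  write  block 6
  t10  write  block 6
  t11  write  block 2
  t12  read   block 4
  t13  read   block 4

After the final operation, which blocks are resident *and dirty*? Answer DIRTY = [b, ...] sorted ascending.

  0 | W B6 → L0 miss [D]
  1 | W B2 → L2 miss [D]
  2 | R B4 → L1 miss [-]
  3 | W B4 → L1 hit [D]
  4 | R B7 → L1 miss wb→B4 [-]
  5 | W B7 → L1 hit [D]
  6 | R B6 → L0 hit [D]
  7 | W B6 → L0 hit [D]
  8 | W B6 → L0 hit [D]
  9 | W B6 → L0 hit [D]
  10 | W B6 → L0 hit [D]
  11 | W B2 → L2 hit [D]
  12 | R B4 → L1 miss wb→B7 [-]
  13 | R B4 → L1 hit [-]

DIRTY = [2, 6]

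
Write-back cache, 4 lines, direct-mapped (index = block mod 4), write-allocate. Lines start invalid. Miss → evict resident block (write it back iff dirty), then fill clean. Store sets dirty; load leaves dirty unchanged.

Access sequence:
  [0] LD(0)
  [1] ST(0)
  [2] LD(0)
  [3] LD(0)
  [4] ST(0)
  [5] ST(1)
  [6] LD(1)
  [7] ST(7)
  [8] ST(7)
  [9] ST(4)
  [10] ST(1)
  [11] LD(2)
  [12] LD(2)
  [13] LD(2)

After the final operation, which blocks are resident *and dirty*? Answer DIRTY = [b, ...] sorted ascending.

DIRTY = [1, 4, 7]

0: R B0 → L0 miss [-]
1: W B0 → L0 hit [D]
2: R B0 → L0 hit [D]
3: R B0 → L0 hit [D]
4: W B0 → L0 hit [D]
5: W B1 → L1 miss [D]
6: R B1 → L1 hit [D]
7: W B7 → L3 miss [D]
8: W B7 → L3 hit [D]
9: W B4 → L0 miss wb→B0 [D]
10: W B1 → L1 hit [D]
11: R B2 → L2 miss [-]
12: R B2 → L2 hit [-]
13: R B2 → L2 hit [-]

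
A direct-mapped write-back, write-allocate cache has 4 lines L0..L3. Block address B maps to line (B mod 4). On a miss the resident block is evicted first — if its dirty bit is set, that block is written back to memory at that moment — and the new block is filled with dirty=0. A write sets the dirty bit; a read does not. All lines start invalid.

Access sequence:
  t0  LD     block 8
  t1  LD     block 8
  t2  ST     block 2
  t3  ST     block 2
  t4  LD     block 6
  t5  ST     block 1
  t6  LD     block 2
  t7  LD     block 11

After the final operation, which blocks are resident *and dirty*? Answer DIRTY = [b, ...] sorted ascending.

0: R B8 → L0 miss [-]
1: R B8 → L0 hit [-]
2: W B2 → L2 miss [D]
3: W B2 → L2 hit [D]
4: R B6 → L2 miss wb→B2 [-]
5: W B1 → L1 miss [D]
6: R B2 → L2 miss [-]
7: R B11 → L3 miss [-]

DIRTY = [1]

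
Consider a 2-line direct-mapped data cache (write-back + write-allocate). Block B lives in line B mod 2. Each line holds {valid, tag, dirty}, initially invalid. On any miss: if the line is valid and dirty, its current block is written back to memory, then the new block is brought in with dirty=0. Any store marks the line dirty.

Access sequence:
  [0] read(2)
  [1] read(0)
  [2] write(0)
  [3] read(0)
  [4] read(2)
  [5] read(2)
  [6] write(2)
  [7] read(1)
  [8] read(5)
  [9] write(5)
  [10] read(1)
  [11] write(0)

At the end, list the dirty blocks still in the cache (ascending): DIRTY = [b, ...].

  0 | R B2 → L0 miss [-]
  1 | R B0 → L0 miss [-]
  2 | W B0 → L0 hit [D]
  3 | R B0 → L0 hit [D]
  4 | R B2 → L0 miss wb→B0 [-]
  5 | R B2 → L0 hit [-]
  6 | W B2 → L0 hit [D]
  7 | R B1 → L1 miss [-]
  8 | R B5 → L1 miss [-]
  9 | W B5 → L1 hit [D]
  10 | R B1 → L1 miss wb→B5 [-]
  11 | W B0 → L0 miss wb→B2 [D]

DIRTY = [0]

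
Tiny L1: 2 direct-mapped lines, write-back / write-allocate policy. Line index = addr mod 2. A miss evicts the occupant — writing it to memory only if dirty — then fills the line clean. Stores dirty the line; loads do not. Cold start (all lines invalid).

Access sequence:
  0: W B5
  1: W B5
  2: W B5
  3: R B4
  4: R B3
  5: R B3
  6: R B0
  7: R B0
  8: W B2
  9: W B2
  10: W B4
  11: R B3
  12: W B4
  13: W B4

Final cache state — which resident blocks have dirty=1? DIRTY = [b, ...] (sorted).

0: W B5 -> L1 miss  d=D]
1: W B5 -> L1 hit  d=D]
2: W B5 -> L1 hit  d=D]
3: R B4 -> L0 miss  d=-]
4: R B3 -> L1 miss wb->B5  d=-]
5: R B3 -> L1 hit  d=-]
6: R B0 -> L0 miss  d=-]
7: R B0 -> L0 hit  d=-]
8: W B2 -> L0 miss  d=D]
9: W B2 -> L0 hit  d=D]
10: W B4 -> L0 miss wb->B2  d=D]
11: R B3 -> L1 hit  d=-]
12: W B4 -> L0 hit  d=D]
13: W B4 -> L0 hit  d=D]

DIRTY = [4]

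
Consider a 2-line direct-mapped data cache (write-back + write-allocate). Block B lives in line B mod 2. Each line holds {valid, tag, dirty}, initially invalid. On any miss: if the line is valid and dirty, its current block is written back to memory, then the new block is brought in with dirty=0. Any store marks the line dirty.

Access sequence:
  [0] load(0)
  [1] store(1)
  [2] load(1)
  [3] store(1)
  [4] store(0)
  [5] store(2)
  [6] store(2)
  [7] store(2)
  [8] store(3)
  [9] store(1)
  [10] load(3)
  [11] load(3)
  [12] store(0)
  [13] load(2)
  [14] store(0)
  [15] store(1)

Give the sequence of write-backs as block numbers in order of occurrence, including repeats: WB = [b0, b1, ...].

WB = [0, 1, 3, 1, 2, 0]

0: R B0 -> L0 miss  d=-]
1: W B1 -> L1 miss  d=D]
2: R B1 -> L1 hit  d=D]
3: W B1 -> L1 hit  d=D]
4: W B0 -> L0 hit  d=D]
5: W B2 -> L0 miss wb->B0  d=D]
6: W B2 -> L0 hit  d=D]
7: W B2 -> L0 hit  d=D]
8: W B3 -> L1 miss wb->B1  d=D]
9: W B1 -> L1 miss wb->B3  d=D]
10: R B3 -> L1 miss wb->B1  d=-]
11: R B3 -> L1 hit  d=-]
12: W B0 -> L0 miss wb->B2  d=D]
13: R B2 -> L0 miss wb->B0  d=-]
14: W B0 -> L0 miss  d=D]
15: W B1 -> L1 miss  d=D]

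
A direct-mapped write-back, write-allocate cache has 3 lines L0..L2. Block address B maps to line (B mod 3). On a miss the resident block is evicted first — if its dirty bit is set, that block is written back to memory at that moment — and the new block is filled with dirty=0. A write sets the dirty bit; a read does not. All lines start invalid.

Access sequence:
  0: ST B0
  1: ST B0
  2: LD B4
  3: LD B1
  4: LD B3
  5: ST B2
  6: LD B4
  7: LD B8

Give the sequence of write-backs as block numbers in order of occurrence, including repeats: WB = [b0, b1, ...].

  0 | W B0 → L0 miss [D]
  1 | W B0 → L0 hit [D]
  2 | R B4 → L1 miss [-]
  3 | R B1 → L1 miss [-]
  4 | R B3 → L0 miss wb→B0 [-]
  5 | W B2 → L2 miss [D]
  6 | R B4 → L1 miss [-]
  7 | R B8 → L2 miss wb→B2 [-]

WB = [0, 2]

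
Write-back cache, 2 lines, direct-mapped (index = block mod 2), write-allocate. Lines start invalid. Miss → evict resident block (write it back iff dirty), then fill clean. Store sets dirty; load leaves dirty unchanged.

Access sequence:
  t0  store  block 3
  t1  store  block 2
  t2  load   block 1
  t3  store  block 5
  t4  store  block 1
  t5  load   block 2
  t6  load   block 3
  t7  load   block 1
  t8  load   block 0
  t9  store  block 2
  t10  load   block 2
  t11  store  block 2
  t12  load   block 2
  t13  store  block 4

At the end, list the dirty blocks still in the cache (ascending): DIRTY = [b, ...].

DIRTY = [4]

0: W B3 → L1 miss [D]
1: W B2 → L0 miss [D]
2: R B1 → L1 miss wb→B3 [-]
3: W B5 → L1 miss [D]
4: W B1 → L1 miss wb→B5 [D]
5: R B2 → L0 hit [D]
6: R B3 → L1 miss wb→B1 [-]
7: R B1 → L1 miss [-]
8: R B0 → L0 miss wb→B2 [-]
9: W B2 → L0 miss [D]
10: R B2 → L0 hit [D]
11: W B2 → L0 hit [D]
12: R B2 → L0 hit [D]
13: W B4 → L0 miss wb→B2 [D]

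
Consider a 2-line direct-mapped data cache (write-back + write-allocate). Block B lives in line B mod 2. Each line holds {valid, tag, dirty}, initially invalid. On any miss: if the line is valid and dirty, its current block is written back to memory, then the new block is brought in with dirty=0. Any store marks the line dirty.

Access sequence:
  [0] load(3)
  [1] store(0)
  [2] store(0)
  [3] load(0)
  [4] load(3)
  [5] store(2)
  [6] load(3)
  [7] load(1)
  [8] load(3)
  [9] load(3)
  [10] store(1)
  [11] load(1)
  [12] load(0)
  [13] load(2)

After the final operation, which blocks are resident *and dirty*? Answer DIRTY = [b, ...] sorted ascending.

0: R B3 -> L1 miss  d=-]
1: W B0 -> L0 miss  d=D]
2: W B0 -> L0 hit  d=D]
3: R B0 -> L0 hit  d=D]
4: R B3 -> L1 hit  d=-]
5: W B2 -> L0 miss wb->B0  d=D]
6: R B3 -> L1 hit  d=-]
7: R B1 -> L1 miss  d=-]
8: R B3 -> L1 miss  d=-]
9: R B3 -> L1 hit  d=-]
10: W B1 -> L1 miss  d=D]
11: R B1 -> L1 hit  d=D]
12: R B0 -> L0 miss wb->B2  d=-]
13: R B2 -> L0 miss  d=-]

DIRTY = [1]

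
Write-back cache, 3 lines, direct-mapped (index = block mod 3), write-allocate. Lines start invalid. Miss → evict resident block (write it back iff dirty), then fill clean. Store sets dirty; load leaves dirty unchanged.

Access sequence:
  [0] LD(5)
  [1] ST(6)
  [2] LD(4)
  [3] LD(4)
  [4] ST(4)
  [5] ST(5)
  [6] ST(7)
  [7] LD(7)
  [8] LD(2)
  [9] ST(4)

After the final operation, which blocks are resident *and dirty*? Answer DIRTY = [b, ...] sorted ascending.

0: R B5 → L2 miss [-]
1: W B6 → L0 miss [D]
2: R B4 → L1 miss [-]
3: R B4 → L1 hit [-]
4: W B4 → L1 hit [D]
5: W B5 → L2 hit [D]
6: W B7 → L1 miss wb→B4 [D]
7: R B7 → L1 hit [D]
8: R B2 → L2 miss wb→B5 [-]
9: W B4 → L1 miss wb→B7 [D]

DIRTY = [4, 6]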